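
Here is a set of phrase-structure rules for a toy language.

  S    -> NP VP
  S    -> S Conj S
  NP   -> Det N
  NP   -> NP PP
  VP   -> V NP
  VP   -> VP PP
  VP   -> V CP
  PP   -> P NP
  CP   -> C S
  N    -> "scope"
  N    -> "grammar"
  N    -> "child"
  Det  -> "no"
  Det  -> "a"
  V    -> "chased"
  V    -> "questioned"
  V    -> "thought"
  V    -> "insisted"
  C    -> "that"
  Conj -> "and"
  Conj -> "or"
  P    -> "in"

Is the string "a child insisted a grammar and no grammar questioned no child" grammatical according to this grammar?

Grammatical

S
  S
    NP
      Det: a
      N: child
    VP
      V: insisted
      NP
        Det: a
        N: grammar
  Conj: and
  S
    NP
      Det: no
      N: grammar
    VP
      V: questioned
      NP
        Det: no
        N: child
The bracketing above is licensed at every node by one of the given productions, with S at the root.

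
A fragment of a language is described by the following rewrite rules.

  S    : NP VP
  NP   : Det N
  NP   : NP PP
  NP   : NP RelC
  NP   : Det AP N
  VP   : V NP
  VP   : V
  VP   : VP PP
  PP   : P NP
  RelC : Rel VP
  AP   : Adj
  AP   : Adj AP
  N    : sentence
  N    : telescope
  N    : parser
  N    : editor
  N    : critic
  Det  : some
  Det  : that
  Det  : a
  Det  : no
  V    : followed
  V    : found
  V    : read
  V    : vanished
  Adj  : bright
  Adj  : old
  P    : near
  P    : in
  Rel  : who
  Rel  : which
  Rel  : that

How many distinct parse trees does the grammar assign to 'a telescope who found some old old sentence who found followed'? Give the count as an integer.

2

The two bracketings:
[S [NP [NP [Det a] [N telescope]] [RelC [Rel who] [VP [V found] [NP [NP [Det some] [AP [Adj old] [AP [Adj old]]] [N sentence]] [RelC [Rel who] [VP [V found]]]]]]] [VP [V followed]]]
[S [NP [NP [NP [Det a] [N telescope]] [RelC [Rel who] [VP [V found] [NP [Det some] [AP [Adj old] [AP [Adj old]]] [N sentence]]]]] [RelC [Rel who] [VP [V found]]]] [VP [V followed]]]
The trees differ in how a recursive rule is bracketed over the same span.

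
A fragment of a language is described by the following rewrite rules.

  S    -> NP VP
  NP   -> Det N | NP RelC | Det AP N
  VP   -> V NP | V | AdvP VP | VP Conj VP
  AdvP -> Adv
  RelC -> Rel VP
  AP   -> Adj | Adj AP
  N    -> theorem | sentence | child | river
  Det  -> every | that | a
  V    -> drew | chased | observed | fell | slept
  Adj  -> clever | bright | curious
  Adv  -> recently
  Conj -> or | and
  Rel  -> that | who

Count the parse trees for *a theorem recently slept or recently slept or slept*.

7

Two of the 7 distinct bracketings:
[S [NP [Det a] [N theorem]] [VP [AdvP [Adv recently]] [VP [VP [V slept]] [Conj or] [VP [AdvP [Adv recently]] [VP [VP [V slept]] [Conj or] [VP [V slept]]]]]]]
[S [NP [Det a] [N theorem]] [VP [AdvP [Adv recently]] [VP [VP [V slept]] [Conj or] [VP [VP [AdvP [Adv recently]] [VP [V slept]]] [Conj or] [VP [V slept]]]]]]
The trees differ in how a recursive rule is bracketed over the same span.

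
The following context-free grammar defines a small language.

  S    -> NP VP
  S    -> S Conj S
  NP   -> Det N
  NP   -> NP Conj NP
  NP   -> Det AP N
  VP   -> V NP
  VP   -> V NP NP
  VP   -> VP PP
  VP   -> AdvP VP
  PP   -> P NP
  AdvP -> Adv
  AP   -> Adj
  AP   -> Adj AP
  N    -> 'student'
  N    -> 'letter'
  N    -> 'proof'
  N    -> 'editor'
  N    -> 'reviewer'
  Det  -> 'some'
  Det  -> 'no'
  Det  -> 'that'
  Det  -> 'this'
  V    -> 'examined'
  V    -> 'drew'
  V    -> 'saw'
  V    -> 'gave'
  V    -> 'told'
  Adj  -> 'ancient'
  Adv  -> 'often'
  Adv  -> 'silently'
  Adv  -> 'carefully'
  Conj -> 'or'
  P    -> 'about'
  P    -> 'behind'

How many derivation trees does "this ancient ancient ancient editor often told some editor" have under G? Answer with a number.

1

[S [NP [Det this] [AP [Adj ancient] [AP [Adj ancient] [AP [Adj ancient]]]] [N editor]] [VP [AdvP [Adv often]] [VP [V told] [NP [Det some] [N editor]]]]]
No rule offers an alternative attachment or grouping for any span, so this is the only derivation.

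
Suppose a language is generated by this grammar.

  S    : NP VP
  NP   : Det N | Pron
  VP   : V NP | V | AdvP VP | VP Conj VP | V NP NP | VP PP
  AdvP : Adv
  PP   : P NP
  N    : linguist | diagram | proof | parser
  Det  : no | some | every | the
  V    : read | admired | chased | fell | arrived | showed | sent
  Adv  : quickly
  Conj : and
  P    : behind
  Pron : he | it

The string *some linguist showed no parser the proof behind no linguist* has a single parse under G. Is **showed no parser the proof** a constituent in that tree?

Yes

[S [NP [Det some] [N linguist]] [VP [VP [V showed] [NP [Det no] [N parser]] [NP [Det the] [N proof]]] [PP [P behind] [NP [Det no] [N linguist]]]]]
The words 'showed no parser the proof' are exhaustively dominated by a single VP node (built by VP → V NP NP), so they form a constituent.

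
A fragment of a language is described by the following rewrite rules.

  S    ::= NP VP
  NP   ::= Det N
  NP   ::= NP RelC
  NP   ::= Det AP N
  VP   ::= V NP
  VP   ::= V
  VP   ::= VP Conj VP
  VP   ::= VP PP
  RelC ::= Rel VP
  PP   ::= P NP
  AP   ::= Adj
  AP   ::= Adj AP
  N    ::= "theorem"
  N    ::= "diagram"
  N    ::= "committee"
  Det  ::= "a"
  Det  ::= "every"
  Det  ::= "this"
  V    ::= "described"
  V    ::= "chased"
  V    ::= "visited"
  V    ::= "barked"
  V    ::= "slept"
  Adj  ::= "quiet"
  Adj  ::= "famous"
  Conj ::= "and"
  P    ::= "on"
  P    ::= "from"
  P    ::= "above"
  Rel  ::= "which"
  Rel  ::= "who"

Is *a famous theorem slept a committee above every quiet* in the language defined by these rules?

For S → NP VP, the only prefix that parses as NP is 'a famous theorem', but the remainder 'slept a committee above every quiet' is not a VP under these rules.

Ungrammatical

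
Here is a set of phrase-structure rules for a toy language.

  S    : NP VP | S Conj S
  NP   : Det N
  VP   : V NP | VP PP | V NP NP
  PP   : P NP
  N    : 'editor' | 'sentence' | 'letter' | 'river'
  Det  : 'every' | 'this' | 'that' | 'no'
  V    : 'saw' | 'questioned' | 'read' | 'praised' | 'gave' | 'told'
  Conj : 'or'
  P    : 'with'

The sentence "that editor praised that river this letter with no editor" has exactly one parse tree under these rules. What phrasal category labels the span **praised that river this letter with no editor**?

VP

[S [NP [Det that] [N editor]] [VP [VP [V praised] [NP [Det that] [N river]] [NP [Det this] [N letter]]] [PP [P with] [NP [Det no] [N editor]]]]]
The span 'praised that river this letter with no editor' is the VP node built by VP → VP PP.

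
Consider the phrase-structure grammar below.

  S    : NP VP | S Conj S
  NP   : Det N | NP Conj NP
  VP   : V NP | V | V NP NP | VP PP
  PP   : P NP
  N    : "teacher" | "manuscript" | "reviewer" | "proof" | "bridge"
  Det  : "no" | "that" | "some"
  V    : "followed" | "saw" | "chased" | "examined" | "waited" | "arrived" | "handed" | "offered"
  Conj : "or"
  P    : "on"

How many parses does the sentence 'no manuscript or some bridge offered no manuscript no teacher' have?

1

[S [NP [NP [Det no] [N manuscript]] [Conj or] [NP [Det some] [N bridge]]] [VP [V offered] [NP [Det no] [N manuscript]] [NP [Det no] [N teacher]]]]
No rule offers an alternative attachment or grouping for any span, so this is the only derivation.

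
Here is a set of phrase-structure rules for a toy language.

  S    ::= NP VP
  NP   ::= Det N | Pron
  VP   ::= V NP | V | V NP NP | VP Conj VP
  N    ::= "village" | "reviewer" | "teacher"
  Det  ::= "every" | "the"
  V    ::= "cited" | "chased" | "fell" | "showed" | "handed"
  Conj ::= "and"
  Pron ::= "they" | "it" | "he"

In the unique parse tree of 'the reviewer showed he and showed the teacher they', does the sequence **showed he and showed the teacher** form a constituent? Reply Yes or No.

No

[S [NP [Det the] [N reviewer]] [VP [VP [V showed] [NP [Pron he]]] [Conj and] [VP [V showed] [NP [Det the] [N teacher]] [NP [Pron they]]]]]
The smallest constituent containing 'showed he and showed the teacher' is the VP spanning 'showed he and showed the teacher they'; no single node in the tree dominates exactly the given words.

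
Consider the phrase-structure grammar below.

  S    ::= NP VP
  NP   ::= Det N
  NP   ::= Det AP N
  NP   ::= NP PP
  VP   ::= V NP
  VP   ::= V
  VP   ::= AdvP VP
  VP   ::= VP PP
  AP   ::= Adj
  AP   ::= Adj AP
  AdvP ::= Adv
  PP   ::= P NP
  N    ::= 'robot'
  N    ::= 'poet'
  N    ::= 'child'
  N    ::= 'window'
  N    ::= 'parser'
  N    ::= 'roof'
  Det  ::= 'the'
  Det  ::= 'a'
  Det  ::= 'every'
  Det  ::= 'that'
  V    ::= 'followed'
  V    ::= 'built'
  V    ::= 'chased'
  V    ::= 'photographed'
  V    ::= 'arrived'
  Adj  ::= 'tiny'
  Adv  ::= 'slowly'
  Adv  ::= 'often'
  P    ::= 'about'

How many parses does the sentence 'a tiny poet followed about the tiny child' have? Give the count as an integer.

[S [NP [Det a] [AP [Adj tiny]] [N poet]] [VP [VP [V followed]] [PP [P about] [NP [Det the] [AP [Adj tiny]] [N child]]]]]
No rule offers an alternative attachment or grouping for any span, so this is the only derivation.

1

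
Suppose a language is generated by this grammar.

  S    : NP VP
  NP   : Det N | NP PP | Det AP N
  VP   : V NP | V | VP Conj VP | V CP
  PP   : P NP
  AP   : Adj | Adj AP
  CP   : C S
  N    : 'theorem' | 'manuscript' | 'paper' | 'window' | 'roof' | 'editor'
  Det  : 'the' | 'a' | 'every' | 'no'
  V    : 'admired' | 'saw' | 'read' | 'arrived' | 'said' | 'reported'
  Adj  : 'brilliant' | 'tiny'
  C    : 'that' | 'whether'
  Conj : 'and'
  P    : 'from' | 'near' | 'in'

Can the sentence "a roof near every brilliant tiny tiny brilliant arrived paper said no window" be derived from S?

An Adj word can never sit immediately before a V word in any string this grammar generates, so the substring 'brilliant arrived' rules out a derivation.

Ungrammatical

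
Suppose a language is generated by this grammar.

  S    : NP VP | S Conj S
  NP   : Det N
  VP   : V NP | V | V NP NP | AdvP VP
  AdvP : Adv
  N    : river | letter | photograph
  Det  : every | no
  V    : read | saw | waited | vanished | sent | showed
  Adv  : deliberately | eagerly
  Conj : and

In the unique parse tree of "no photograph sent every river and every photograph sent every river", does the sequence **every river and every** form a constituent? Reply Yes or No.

No

[S [S [NP [Det no] [N photograph]] [VP [V sent] [NP [Det every] [N river]]]] [Conj and] [S [NP [Det every] [N photograph]] [VP [V sent] [NP [Det every] [N river]]]]]
The smallest constituent containing 'every river and every' is the S spanning 'no photograph sent every river and every photograph sent every river'; no single node in the tree dominates exactly the given words.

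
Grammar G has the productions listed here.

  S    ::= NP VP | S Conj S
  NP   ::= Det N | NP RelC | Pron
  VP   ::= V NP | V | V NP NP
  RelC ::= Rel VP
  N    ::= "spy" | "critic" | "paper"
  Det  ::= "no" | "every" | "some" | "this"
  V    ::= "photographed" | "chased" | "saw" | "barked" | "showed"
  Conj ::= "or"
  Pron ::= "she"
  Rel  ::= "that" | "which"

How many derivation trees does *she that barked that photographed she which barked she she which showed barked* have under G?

Two of the 7 distinct bracketings:
[S [NP [NP [NP [Pron she]] [RelC [Rel that] [VP [V barked]]]] [RelC [Rel that] [VP [V photographed] [NP [NP [Pron she]] [RelC [Rel which] [VP [V barked] [NP [Pron she]] [NP [NP [Pron she]] [RelC [Rel which] [VP [V showed]]]]]]]]]] [VP [V barked]]]
[S [NP [NP [NP [Pron she]] [RelC [Rel that] [VP [V barked]]]] [RelC [Rel that] [VP [V photographed] [NP [NP [NP [Pron she]] [RelC [Rel which] [VP [V barked] [NP [Pron she]] [NP [Pron she]]]]] [RelC [Rel which] [VP [V showed]]]]]]] [VP [V barked]]]
The trees differ in how a recursive rule is bracketed over the same span.

7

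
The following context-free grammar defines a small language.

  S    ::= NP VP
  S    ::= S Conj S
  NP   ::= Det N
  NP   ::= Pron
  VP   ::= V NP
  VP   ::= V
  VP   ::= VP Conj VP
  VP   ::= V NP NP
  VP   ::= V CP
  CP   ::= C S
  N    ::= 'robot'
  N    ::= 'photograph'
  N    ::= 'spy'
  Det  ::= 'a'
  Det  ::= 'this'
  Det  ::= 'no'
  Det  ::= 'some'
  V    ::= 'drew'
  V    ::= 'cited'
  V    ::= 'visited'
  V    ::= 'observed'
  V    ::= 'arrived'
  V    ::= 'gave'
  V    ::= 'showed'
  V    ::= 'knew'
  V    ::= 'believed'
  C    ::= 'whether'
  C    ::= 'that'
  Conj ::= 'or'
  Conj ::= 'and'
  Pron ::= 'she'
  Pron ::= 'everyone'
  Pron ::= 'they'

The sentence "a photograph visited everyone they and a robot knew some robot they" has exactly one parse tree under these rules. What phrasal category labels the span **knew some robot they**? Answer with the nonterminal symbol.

S
  S
    NP
      Det: a
      N: photograph
    VP
      V: visited
      NP
        Pron: everyone
      NP
        Pron: they
  Conj: and
  S
    NP
      Det: a
      N: robot
    VP
      V: knew
      NP
        Det: some
        N: robot
      NP
        Pron: they
The span 'knew some robot they' is the VP node built by VP → V NP NP.

VP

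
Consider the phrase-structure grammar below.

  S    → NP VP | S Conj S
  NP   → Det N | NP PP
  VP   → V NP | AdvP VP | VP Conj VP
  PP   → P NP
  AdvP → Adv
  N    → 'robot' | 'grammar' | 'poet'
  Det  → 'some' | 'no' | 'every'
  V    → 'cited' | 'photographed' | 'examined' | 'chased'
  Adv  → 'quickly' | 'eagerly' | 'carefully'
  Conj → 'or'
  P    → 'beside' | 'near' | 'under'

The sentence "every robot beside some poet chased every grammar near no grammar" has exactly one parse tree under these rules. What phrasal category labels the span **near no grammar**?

[S [NP [NP [Det every] [N robot]] [PP [P beside] [NP [Det some] [N poet]]]] [VP [V chased] [NP [NP [Det every] [N grammar]] [PP [P near] [NP [Det no] [N grammar]]]]]]
The span 'near no grammar' is the PP node built by PP → P NP.

PP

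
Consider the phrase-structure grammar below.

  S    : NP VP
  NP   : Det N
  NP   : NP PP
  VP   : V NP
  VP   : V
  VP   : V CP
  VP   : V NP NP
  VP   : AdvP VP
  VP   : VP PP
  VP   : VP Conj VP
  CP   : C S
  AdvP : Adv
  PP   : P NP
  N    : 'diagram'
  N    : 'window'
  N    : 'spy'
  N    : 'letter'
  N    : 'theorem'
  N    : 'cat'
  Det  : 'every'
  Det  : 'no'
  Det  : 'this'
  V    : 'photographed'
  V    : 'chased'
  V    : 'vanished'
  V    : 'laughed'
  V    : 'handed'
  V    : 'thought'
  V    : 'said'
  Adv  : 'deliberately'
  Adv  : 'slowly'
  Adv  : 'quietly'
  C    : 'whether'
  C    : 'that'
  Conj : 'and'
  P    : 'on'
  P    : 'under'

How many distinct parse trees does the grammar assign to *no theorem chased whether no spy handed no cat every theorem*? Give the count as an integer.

[S [NP [Det no] [N theorem]] [VP [V chased] [CP [C whether] [S [NP [Det no] [N spy]] [VP [V handed] [NP [Det no] [N cat]] [NP [Det every] [N theorem]]]]]]]
No rule offers an alternative attachment or grouping for any span, so this is the only derivation.

1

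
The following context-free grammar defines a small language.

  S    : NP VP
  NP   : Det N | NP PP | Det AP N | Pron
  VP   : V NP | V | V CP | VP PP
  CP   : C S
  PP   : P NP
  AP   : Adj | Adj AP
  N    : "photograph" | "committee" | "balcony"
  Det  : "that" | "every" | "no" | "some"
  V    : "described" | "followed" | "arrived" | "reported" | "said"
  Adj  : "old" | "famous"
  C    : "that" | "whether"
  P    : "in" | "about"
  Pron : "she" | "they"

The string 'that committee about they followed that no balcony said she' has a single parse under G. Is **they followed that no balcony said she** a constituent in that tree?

[S [NP [NP [Det that] [N committee]] [PP [P about] [NP [Pron they]]]] [VP [V followed] [CP [C that] [S [NP [Det no] [N balcony]] [VP [V said] [NP [Pron she]]]]]]]
The smallest constituent containing 'they followed that no balcony said she' is the S spanning 'that committee about they followed that no balcony said she'; no single node in the tree dominates exactly the given words.

No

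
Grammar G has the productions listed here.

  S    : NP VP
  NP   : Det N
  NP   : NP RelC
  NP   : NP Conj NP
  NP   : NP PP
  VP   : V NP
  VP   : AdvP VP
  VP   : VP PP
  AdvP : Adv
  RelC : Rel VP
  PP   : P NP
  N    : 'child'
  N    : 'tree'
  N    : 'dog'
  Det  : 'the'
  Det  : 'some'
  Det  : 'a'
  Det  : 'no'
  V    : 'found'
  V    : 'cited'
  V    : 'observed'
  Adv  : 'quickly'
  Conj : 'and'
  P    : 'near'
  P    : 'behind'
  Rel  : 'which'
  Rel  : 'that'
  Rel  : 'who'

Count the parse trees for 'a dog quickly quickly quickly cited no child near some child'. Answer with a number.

5

Two of the 5 distinct bracketings:
[S [NP [Det a] [N dog]] [VP [AdvP [Adv quickly]] [VP [AdvP [Adv quickly]] [VP [AdvP [Adv quickly]] [VP [V cited] [NP [NP [Det no] [N child]] [PP [P near] [NP [Det some] [N child]]]]]]]]]
[S [NP [Det a] [N dog]] [VP [AdvP [Adv quickly]] [VP [AdvP [Adv quickly]] [VP [AdvP [Adv quickly]] [VP [VP [V cited] [NP [Det no] [N child]]] [PP [P near] [NP [Det some] [N child]]]]]]]]
The difference turns on whether NP → NP PP is used at the relevant span, versus an alternative expansion of NP.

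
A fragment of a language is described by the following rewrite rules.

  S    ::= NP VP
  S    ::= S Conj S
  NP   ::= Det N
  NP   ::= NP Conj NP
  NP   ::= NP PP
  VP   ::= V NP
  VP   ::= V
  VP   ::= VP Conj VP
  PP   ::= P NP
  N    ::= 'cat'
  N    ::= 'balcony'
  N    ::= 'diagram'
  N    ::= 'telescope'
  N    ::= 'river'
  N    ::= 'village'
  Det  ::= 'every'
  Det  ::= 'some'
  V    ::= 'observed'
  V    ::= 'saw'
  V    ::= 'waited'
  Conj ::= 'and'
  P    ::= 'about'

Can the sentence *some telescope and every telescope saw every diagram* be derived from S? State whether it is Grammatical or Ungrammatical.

[S [NP [NP [Det some] [N telescope]] [Conj and] [NP [Det every] [N telescope]]] [VP [V saw] [NP [Det every] [N diagram]]]]
The bracketing above is licensed at every node by one of the given productions, with S at the root.

Grammatical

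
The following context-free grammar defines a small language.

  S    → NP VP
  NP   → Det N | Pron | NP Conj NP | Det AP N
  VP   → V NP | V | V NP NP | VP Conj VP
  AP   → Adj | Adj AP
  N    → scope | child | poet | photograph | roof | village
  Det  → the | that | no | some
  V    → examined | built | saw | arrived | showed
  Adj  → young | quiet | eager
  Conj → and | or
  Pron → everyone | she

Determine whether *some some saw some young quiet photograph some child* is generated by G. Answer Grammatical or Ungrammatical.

Ungrammatical

A Det word can never sit immediately before a Det word in any string this grammar generates, so the substring 'some some' rules out a derivation.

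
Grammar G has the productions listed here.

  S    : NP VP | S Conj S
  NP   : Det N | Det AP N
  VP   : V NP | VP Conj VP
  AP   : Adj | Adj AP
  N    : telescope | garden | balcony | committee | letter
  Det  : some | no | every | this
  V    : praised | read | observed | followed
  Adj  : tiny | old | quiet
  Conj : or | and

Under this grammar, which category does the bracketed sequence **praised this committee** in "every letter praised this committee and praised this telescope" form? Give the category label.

[S [NP [Det every] [N letter]] [VP [VP [V praised] [NP [Det this] [N committee]]] [Conj and] [VP [V praised] [NP [Det this] [N telescope]]]]]
The span 'praised this committee' is the VP node built by VP → V NP.

VP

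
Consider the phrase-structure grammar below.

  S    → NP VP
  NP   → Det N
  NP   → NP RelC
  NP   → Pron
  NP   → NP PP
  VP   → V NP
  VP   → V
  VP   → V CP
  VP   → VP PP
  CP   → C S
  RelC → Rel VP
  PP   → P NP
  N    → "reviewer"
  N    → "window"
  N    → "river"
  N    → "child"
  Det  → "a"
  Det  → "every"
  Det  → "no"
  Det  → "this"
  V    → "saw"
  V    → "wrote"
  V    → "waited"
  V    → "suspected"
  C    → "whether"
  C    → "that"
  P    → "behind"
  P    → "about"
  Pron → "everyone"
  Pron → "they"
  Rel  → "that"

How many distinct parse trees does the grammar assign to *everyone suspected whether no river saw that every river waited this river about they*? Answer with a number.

Two of the 4 distinct bracketings:
[S [NP [Pron everyone]] [VP [V suspected] [CP [C whether] [S [NP [Det no] [N river]] [VP [V saw] [CP [C that] [S [NP [Det every] [N river]] [VP [V waited] [NP [NP [Det this] [N river]] [PP [P about] [NP [Pron they]]]]]]]]]]]]
[S [NP [Pron everyone]] [VP [V suspected] [CP [C whether] [S [NP [Det no] [N river]] [VP [V saw] [CP [C that] [S [NP [Det every] [N river]] [VP [VP [V waited] [NP [Det this] [N river]]] [PP [P about] [NP [Pron they]]]]]]]]]]]
The difference turns on whether NP → NP PP is used at the relevant span, versus an alternative expansion of NP.

4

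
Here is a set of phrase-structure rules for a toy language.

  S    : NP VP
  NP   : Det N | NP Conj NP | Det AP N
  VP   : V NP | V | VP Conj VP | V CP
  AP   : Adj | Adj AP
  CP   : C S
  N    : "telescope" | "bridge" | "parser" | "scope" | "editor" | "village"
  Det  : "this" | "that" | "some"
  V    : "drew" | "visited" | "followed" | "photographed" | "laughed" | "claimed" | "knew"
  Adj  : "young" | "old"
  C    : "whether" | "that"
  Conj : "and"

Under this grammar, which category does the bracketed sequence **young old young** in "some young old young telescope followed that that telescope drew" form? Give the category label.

[S [NP [Det some] [AP [Adj young] [AP [Adj old] [AP [Adj young]]]] [N telescope]] [VP [V followed] [CP [C that] [S [NP [Det that] [N telescope]] [VP [V drew]]]]]]
The span 'young old young' is the AP node built by AP → Adj AP.

AP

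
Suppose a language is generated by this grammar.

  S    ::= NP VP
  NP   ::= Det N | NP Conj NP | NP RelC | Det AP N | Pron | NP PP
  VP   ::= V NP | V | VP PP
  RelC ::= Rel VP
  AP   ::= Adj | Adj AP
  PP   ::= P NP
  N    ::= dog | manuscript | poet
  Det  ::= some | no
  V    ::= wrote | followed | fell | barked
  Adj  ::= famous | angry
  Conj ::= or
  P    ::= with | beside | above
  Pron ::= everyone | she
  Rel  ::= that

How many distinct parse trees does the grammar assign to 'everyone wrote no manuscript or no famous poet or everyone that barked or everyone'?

Two of the 9 distinct bracketings:
[S [NP [Pron everyone]] [VP [V wrote] [NP [NP [Det no] [N manuscript]] [Conj or] [NP [NP [Det no] [AP [Adj famous]] [N poet]] [Conj or] [NP [NP [NP [Pron everyone]] [RelC [Rel that] [VP [V barked]]]] [Conj or] [NP [Pron everyone]]]]]]]
[S [NP [Pron everyone]] [VP [V wrote] [NP [NP [Det no] [N manuscript]] [Conj or] [NP [NP [NP [Det no] [AP [Adj famous]] [N poet]] [Conj or] [NP [NP [Pron everyone]] [RelC [Rel that] [VP [V barked]]]]] [Conj or] [NP [Pron everyone]]]]]]
The trees differ in how a recursive rule is bracketed over the same span.

9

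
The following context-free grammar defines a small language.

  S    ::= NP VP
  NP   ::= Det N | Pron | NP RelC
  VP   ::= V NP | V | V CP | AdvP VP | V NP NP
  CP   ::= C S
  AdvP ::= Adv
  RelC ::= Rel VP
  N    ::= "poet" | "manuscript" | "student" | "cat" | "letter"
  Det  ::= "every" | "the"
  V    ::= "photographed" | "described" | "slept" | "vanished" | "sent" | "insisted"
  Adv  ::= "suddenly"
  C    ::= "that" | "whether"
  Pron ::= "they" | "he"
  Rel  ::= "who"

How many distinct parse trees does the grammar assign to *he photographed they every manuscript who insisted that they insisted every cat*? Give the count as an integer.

[S [NP [Pron he]] [VP [V photographed] [NP [Pron they]] [NP [NP [Det every] [N manuscript]] [RelC [Rel who] [VP [V insisted] [CP [C that] [S [NP [Pron they]] [VP [V insisted] [NP [Det every] [N cat]]]]]]]]]]
No rule offers an alternative attachment or grouping for any span, so this is the only derivation.

1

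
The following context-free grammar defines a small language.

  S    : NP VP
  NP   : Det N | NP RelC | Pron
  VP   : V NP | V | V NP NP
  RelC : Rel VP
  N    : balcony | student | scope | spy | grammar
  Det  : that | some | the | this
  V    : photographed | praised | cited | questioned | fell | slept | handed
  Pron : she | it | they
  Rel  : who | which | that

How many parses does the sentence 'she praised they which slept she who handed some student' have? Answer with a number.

6

Two of the 6 distinct bracketings:
[S [NP [Pron she]] [VP [V praised] [NP [NP [Pron they]] [RelC [Rel which] [VP [V slept] [NP [NP [Pron she]] [RelC [Rel who] [VP [V handed] [NP [Det some] [N student]]]]]]]]]]
[S [NP [Pron she]] [VP [V praised] [NP [NP [Pron they]] [RelC [Rel which] [VP [V slept] [NP [NP [Pron she]] [RelC [Rel who] [VP [V handed]]]] [NP [Det some] [N student]]]]]]]
The difference turns on whether VP → V is used at the relevant span, versus an alternative expansion of VP.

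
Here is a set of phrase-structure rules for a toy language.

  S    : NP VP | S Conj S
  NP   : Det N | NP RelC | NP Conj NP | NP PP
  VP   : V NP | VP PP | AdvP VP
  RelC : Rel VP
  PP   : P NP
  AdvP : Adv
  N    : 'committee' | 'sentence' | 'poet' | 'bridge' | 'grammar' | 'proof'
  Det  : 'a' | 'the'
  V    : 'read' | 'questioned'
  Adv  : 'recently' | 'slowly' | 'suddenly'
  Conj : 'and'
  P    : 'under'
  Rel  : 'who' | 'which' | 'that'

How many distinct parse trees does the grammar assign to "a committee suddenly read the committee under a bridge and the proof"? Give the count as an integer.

4

Two of the 4 distinct bracketings:
[S [NP [Det a] [N committee]] [VP [VP [AdvP [Adv suddenly]] [VP [V read] [NP [Det the] [N committee]]]] [PP [P under] [NP [NP [Det a] [N bridge]] [Conj and] [NP [Det the] [N proof]]]]]]
[S [NP [Det a] [N committee]] [VP [AdvP [Adv suddenly]] [VP [V read] [NP [NP [NP [Det the] [N committee]] [PP [P under] [NP [Det a] [N bridge]]]] [Conj and] [NP [Det the] [N proof]]]]]]
The difference turns on whether NP → NP PP is used at the relevant span, versus an alternative expansion of NP.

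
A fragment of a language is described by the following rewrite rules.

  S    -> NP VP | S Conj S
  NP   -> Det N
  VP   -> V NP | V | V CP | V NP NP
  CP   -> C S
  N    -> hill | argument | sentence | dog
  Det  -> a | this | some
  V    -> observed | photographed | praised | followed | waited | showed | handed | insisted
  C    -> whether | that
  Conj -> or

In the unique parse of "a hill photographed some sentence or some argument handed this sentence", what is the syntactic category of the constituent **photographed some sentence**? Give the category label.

S
  S
    NP
      Det: a
      N: hill
    VP
      V: photographed
      NP
        Det: some
        N: sentence
  Conj: or
  S
    NP
      Det: some
      N: argument
    VP
      V: handed
      NP
        Det: this
        N: sentence
The span 'photographed some sentence' is the VP node built by VP → V NP.

VP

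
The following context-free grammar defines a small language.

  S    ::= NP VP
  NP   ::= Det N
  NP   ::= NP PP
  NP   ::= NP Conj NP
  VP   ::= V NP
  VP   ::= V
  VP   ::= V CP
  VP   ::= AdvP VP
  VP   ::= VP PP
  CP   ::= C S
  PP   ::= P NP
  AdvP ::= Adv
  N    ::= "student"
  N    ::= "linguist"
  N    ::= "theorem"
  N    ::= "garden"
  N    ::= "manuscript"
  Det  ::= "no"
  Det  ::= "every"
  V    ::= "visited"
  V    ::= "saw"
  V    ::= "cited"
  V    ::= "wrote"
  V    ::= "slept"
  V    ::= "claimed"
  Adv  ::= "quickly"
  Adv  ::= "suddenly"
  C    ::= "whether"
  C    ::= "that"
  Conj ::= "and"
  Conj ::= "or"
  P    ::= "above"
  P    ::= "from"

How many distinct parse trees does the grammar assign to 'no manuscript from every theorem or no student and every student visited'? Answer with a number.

5

Two of the 5 distinct bracketings:
[S [NP [NP [Det no] [N manuscript]] [PP [P from] [NP [NP [Det every] [N theorem]] [Conj or] [NP [NP [Det no] [N student]] [Conj and] [NP [Det every] [N student]]]]]] [VP [V visited]]]
[S [NP [NP [Det no] [N manuscript]] [PP [P from] [NP [NP [NP [Det every] [N theorem]] [Conj or] [NP [Det no] [N student]]] [Conj and] [NP [Det every] [N student]]]]] [VP [V visited]]]
The trees differ in how a recursive rule is bracketed over the same span.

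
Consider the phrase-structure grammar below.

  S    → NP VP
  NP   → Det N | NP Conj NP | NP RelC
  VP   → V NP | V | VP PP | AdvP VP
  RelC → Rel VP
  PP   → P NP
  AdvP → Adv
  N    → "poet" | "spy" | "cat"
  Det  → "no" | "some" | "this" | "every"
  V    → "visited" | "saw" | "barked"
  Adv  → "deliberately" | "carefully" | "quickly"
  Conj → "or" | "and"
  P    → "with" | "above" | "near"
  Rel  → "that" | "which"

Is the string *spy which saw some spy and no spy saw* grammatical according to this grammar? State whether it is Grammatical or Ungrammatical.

Ungrammatical

For S → NP VP, no prefix of the string parses as an NP.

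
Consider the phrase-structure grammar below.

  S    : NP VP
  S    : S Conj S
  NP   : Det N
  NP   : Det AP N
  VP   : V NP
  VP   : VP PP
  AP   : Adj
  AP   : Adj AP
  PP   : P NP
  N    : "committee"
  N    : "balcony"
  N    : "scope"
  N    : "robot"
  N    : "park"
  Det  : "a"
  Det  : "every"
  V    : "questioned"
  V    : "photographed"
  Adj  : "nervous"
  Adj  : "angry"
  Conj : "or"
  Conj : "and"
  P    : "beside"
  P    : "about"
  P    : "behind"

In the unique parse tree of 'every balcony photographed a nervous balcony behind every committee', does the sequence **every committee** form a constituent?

[S [NP [Det every] [N balcony]] [VP [VP [V photographed] [NP [Det a] [AP [Adj nervous]] [N balcony]]] [PP [P behind] [NP [Det every] [N committee]]]]]
The words 'every committee' are exhaustively dominated by a single NP node (built by NP → Det N), so they form a constituent.

Yes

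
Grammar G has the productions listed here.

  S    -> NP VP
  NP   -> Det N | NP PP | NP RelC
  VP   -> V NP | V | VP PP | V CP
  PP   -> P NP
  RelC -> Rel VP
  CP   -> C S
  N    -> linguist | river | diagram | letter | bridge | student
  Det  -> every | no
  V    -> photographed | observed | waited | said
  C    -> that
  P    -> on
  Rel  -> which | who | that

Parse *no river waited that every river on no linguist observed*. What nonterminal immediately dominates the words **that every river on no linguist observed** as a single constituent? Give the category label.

[S [NP [Det no] [N river]] [VP [V waited] [CP [C that] [S [NP [NP [Det every] [N river]] [PP [P on] [NP [Det no] [N linguist]]]] [VP [V observed]]]]]]
The span 'that every river on no linguist observed' is the CP node built by CP → C S.

CP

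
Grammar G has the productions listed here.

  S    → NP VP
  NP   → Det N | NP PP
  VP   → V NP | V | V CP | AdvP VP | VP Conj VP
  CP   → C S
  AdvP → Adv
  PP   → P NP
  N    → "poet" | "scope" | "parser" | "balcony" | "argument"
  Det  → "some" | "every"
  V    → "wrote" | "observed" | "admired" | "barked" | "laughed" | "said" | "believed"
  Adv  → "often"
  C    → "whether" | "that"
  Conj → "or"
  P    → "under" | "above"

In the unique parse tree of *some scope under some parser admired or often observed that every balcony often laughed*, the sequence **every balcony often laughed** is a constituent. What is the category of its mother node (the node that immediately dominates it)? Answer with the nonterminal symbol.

CP

[S [NP [NP [Det some] [N scope]] [PP [P under] [NP [Det some] [N parser]]]] [VP [VP [V admired]] [Conj or] [VP [AdvP [Adv often]] [VP [V observed] [CP [C that] [S [NP [Det every] [N balcony]] [VP [AdvP [Adv often]] [VP [V laughed]]]]]]]]]
The span 'every balcony often laughed' is the S node built by S → NP VP.
Its mother is the CP built by CP → C S.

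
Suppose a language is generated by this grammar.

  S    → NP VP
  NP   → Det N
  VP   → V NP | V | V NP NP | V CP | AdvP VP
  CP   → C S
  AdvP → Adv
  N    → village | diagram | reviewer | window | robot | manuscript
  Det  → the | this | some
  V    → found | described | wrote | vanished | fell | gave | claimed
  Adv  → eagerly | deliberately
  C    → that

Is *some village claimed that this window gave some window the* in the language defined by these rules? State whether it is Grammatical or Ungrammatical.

For S → NP VP, the only prefix that parses as NP is 'some village', but the remainder 'claimed that this window gave some window the' is not a VP under these rules.

Ungrammatical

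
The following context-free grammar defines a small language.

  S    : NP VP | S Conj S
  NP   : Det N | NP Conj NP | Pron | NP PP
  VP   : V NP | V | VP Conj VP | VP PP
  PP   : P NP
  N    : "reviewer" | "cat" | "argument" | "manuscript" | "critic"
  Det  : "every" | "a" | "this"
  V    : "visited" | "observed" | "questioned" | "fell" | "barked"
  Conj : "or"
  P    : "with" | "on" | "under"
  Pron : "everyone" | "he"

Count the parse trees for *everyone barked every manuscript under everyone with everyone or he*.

Two of the 9 distinct bracketings:
[S [NP [Pron everyone]] [VP [V barked] [NP [NP [NP [Det every] [N manuscript]] [PP [P under] [NP [NP [Pron everyone]] [PP [P with] [NP [Pron everyone]]]]]] [Conj or] [NP [Pron he]]]]]
[S [NP [Pron everyone]] [VP [V barked] [NP [NP [NP [NP [Det every] [N manuscript]] [PP [P under] [NP [Pron everyone]]]] [PP [P with] [NP [Pron everyone]]]] [Conj or] [NP [Pron he]]]]]
The trees differ in how a recursive rule is bracketed over the same span.

9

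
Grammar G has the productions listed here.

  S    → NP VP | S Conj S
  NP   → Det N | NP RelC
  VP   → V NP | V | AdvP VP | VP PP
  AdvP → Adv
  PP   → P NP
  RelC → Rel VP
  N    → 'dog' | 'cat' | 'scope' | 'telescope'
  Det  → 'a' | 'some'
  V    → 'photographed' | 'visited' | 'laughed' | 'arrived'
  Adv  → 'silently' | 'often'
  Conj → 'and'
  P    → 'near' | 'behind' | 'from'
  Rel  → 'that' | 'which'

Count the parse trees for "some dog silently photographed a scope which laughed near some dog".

Two of the 3 distinct bracketings:
[S [NP [Det some] [N dog]] [VP [AdvP [Adv silently]] [VP [V photographed] [NP [NP [Det a] [N scope]] [RelC [Rel which] [VP [VP [V laughed]] [PP [P near] [NP [Det some] [N dog]]]]]]]]]
[S [NP [Det some] [N dog]] [VP [AdvP [Adv silently]] [VP [VP [V photographed] [NP [NP [Det a] [N scope]] [RelC [Rel which] [VP [V laughed]]]]] [PP [P near] [NP [Det some] [N dog]]]]]]
The trees differ in how a recursive rule is bracketed over the same span.

3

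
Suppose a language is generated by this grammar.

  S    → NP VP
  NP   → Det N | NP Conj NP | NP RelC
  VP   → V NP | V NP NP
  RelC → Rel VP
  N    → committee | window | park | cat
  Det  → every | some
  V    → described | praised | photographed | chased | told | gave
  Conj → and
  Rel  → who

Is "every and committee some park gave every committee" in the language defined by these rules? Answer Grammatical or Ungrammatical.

A Det word can never sit immediately before a Conj word in any string this grammar generates, so the substring 'every and' rules out a derivation.

Ungrammatical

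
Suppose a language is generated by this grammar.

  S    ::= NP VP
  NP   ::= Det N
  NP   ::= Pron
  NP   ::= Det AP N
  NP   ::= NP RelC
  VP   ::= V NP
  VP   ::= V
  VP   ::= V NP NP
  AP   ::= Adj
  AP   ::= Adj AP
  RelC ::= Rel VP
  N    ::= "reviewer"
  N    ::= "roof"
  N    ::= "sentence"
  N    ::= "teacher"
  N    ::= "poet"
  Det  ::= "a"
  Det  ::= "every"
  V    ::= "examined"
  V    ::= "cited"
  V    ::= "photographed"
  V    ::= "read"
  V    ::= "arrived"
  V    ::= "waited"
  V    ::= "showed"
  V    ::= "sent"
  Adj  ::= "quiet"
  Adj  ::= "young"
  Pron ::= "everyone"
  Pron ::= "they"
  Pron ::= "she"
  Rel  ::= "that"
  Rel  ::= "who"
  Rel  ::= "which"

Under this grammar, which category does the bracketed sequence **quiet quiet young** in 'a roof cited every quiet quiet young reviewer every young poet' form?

AP

[S [NP [Det a] [N roof]] [VP [V cited] [NP [Det every] [AP [Adj quiet] [AP [Adj quiet] [AP [Adj young]]]] [N reviewer]] [NP [Det every] [AP [Adj young]] [N poet]]]]
The span 'quiet quiet young' is the AP node built by AP → Adj AP.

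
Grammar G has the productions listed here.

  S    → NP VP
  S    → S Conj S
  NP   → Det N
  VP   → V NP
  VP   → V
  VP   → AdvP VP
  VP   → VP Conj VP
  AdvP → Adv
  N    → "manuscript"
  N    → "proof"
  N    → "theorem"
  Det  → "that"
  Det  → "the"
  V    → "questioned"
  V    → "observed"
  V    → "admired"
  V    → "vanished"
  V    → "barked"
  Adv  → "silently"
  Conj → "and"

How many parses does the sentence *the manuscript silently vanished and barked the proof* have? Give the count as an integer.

2

The two bracketings:
[S [NP [Det the] [N manuscript]] [VP [AdvP [Adv silently]] [VP [VP [V vanished]] [Conj and] [VP [V barked] [NP [Det the] [N proof]]]]]]
[S [NP [Det the] [N manuscript]] [VP [VP [AdvP [Adv silently]] [VP [V vanished]]] [Conj and] [VP [V barked] [NP [Det the] [N proof]]]]]
The trees differ in how a recursive rule is bracketed over the same span.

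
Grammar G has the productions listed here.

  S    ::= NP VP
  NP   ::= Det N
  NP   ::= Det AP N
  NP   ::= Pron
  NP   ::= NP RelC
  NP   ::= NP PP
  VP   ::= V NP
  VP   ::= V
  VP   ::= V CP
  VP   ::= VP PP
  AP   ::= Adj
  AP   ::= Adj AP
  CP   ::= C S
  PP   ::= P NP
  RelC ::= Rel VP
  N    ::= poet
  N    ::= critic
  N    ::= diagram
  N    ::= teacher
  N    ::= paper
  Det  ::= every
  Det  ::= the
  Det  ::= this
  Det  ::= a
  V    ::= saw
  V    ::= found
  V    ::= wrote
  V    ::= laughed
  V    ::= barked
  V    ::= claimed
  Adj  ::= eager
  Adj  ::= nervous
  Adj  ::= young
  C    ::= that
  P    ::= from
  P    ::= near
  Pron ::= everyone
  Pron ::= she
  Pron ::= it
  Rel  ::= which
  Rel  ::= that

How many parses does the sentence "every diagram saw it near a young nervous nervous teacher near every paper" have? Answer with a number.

Two of the 5 distinct bracketings:
[S [NP [Det every] [N diagram]] [VP [V saw] [NP [NP [Pron it]] [PP [P near] [NP [NP [Det a] [AP [Adj young] [AP [Adj nervous] [AP [Adj nervous]]]] [N teacher]] [PP [P near] [NP [Det every] [N paper]]]]]]]]
[S [NP [Det every] [N diagram]] [VP [V saw] [NP [NP [NP [Pron it]] [PP [P near] [NP [Det a] [AP [Adj young] [AP [Adj nervous] [AP [Adj nervous]]]] [N teacher]]]] [PP [P near] [NP [Det every] [N paper]]]]]]
The trees differ in how a recursive rule is bracketed over the same span.

5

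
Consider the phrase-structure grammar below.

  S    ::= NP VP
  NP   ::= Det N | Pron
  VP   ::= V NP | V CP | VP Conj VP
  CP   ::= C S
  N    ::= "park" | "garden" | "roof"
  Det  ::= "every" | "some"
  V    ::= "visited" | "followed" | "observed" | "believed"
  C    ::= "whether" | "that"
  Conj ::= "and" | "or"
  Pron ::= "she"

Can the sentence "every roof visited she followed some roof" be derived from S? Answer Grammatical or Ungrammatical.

Ungrammatical

For S → NP VP, the only prefix that parses as NP is 'every roof', but the remainder 'visited she followed some roof' is not a VP under these rules.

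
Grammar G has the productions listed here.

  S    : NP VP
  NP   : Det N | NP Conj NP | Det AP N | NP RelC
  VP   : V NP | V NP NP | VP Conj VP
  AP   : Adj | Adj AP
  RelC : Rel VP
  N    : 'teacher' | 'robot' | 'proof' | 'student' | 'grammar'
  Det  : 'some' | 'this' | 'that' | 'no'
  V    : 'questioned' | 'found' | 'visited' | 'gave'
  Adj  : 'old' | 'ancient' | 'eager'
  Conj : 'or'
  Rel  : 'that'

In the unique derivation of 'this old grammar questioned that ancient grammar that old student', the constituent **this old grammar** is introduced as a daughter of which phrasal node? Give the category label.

[S [NP [Det this] [AP [Adj old]] [N grammar]] [VP [V questioned] [NP [Det that] [AP [Adj ancient]] [N grammar]] [NP [Det that] [AP [Adj old]] [N student]]]]
The span 'this old grammar' is the NP node built by NP → Det AP N.
Its mother is the S built by S → NP VP.

S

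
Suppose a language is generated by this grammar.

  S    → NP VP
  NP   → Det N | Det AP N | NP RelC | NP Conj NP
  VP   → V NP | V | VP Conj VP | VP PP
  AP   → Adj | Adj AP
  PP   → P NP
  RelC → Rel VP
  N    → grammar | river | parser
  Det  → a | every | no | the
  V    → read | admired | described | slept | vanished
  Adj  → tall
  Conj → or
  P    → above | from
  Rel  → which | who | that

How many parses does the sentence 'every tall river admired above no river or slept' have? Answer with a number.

[S [NP [Det every] [AP [Adj tall]] [N river]] [VP [VP [VP [V admired]] [PP [P above] [NP [Det no] [N river]]]] [Conj or] [VP [V slept]]]]
No rule offers an alternative attachment or grouping for any span, so this is the only derivation.

1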